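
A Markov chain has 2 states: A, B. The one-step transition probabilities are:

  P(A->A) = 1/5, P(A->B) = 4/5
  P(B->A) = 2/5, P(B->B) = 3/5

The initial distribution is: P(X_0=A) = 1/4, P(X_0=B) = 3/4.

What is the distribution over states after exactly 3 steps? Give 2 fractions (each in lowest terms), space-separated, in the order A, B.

Propagating the distribution step by step (d_{t+1} = d_t * P):
d_0 = (A=1/4, B=3/4)
  d_1[A] = 1/4*1/5 + 3/4*2/5 = 7/20
  d_1[B] = 1/4*4/5 + 3/4*3/5 = 13/20
d_1 = (A=7/20, B=13/20)
  d_2[A] = 7/20*1/5 + 13/20*2/5 = 33/100
  d_2[B] = 7/20*4/5 + 13/20*3/5 = 67/100
d_2 = (A=33/100, B=67/100)
  d_3[A] = 33/100*1/5 + 67/100*2/5 = 167/500
  d_3[B] = 33/100*4/5 + 67/100*3/5 = 333/500
d_3 = (A=167/500, B=333/500)

Answer: 167/500 333/500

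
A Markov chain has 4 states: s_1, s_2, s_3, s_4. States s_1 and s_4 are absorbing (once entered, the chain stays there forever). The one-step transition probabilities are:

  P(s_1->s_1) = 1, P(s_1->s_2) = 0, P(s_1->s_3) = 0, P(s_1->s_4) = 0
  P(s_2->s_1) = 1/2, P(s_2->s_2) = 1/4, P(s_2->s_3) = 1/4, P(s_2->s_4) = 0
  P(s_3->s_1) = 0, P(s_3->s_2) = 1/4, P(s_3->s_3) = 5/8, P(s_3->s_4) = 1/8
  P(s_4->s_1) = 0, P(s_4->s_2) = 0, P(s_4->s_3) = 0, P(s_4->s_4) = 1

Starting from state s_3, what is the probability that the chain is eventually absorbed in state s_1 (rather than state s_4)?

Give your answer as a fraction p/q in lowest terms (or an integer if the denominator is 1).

Let a_i = P(absorbed in s_1 | start in state i).
Boundary conditions: a_s_1 = 1, a_s_4 = 0.
For each transient state i, a_i = sum_j P(i->j) * a_j:
  a_s_2 = 1/2*a_s_1 + 1/4*a_s_2 + 1/4*a_s_3 + 0*a_s_4
  a_s_3 = 0*a_s_1 + 1/4*a_s_2 + 5/8*a_s_3 + 1/8*a_s_4

Substituting a_s_1 = 1 and a_s_4 = 0, rearrange to (I - Q) a = r where r[i] = P(i -> s_1):
  [3/4, -1/4] . (a_s_2, a_s_3) = 1/2
  [-1/4, 3/8] . (a_s_2, a_s_3) = 0

Solving yields:
  a_s_2 = 6/7
  a_s_3 = 4/7

Starting state is s_3, so the absorption probability is a_s_3 = 4/7.

Answer: 4/7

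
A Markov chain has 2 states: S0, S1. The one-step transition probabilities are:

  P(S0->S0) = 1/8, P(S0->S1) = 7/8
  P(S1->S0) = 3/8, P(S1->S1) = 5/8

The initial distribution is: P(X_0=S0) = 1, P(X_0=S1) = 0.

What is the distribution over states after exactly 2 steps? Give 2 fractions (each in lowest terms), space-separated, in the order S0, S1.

Propagating the distribution step by step (d_{t+1} = d_t * P):
d_0 = (S0=1, S1=0)
  d_1[S0] = 1*1/8 + 0*3/8 = 1/8
  d_1[S1] = 1*7/8 + 0*5/8 = 7/8
d_1 = (S0=1/8, S1=7/8)
  d_2[S0] = 1/8*1/8 + 7/8*3/8 = 11/32
  d_2[S1] = 1/8*7/8 + 7/8*5/8 = 21/32
d_2 = (S0=11/32, S1=21/32)

Answer: 11/32 21/32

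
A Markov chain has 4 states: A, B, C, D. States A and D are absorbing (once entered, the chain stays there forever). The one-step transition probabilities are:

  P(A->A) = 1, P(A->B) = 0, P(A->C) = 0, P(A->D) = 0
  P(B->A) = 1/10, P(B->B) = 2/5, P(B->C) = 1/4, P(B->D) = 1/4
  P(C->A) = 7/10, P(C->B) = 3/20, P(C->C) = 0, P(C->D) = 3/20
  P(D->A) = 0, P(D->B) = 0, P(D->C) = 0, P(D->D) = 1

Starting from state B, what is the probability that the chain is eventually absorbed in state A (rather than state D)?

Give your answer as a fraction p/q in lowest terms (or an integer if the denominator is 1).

Answer: 22/45

Derivation:
Let a_i = P(absorbed in A | start in state i).
Boundary conditions: a_A = 1, a_D = 0.
For each transient state i, a_i = sum_j P(i->j) * a_j:
  a_B = 1/10*a_A + 2/5*a_B + 1/4*a_C + 1/4*a_D
  a_C = 7/10*a_A + 3/20*a_B + 0*a_C + 3/20*a_D

Substituting a_A = 1 and a_D = 0, rearrange to (I - Q) a = r where r[i] = P(i -> A):
  [3/5, -1/4] . (a_B, a_C) = 1/10
  [-3/20, 1] . (a_B, a_C) = 7/10

Solving yields:
  a_B = 22/45
  a_C = 58/75

Starting state is B, so the absorption probability is a_B = 22/45.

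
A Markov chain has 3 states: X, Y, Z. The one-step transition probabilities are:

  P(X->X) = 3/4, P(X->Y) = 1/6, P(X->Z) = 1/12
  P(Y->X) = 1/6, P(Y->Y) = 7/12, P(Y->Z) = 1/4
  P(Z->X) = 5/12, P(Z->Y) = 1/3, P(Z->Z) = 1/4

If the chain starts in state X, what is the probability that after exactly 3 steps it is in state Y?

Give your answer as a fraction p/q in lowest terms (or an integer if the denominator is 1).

Computing P^3 by repeated multiplication:
P^1 =
  X: [3/4, 1/6, 1/12]
  Y: [1/6, 7/12, 1/4]
  Z: [5/12, 1/3, 1/4]
P^2 =
  X: [5/8, 1/4, 1/8]
  Y: [47/144, 65/144, 2/9]
  Z: [17/36, 25/72, 13/72]
P^3 =
  X: [9/16, 7/24, 7/48]
  Y: [713/1728, 677/1728, 169/864]
  Z: [421/864, 295/864, 37/216]

(P^3)[X -> Y] = 7/24

Answer: 7/24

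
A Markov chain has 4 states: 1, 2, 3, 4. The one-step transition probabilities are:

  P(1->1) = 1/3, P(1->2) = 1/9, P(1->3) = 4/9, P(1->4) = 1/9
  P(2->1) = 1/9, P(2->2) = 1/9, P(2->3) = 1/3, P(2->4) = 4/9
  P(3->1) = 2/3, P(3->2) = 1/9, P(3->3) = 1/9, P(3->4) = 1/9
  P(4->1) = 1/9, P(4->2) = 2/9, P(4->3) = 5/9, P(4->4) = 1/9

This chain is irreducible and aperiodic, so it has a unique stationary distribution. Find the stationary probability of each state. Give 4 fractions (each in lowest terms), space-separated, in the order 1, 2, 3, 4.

The stationary distribution satisfies pi = pi * P, i.e.:
  pi_1 = 1/3*pi_1 + 1/9*pi_2 + 2/3*pi_3 + 1/9*pi_4
  pi_2 = 1/9*pi_1 + 1/9*pi_2 + 1/9*pi_3 + 2/9*pi_4
  pi_3 = 4/9*pi_1 + 1/3*pi_2 + 1/9*pi_3 + 5/9*pi_4
  pi_4 = 1/9*pi_1 + 4/9*pi_2 + 1/9*pi_3 + 1/9*pi_4
with normalization: pi_1 + pi_2 + pi_3 + pi_4 = 1.

Using the first 3 balance equations plus normalization, the linear system A*pi = b is:
  [-2/3, 1/9, 2/3, 1/9] . pi = 0
  [1/9, -8/9, 1/9, 2/9] . pi = 0
  [4/9, 1/3, -8/9, 5/9] . pi = 0
  [1, 1, 1, 1] . pi = 1

Solving yields:
  pi_1 = 179/468
  pi_2 = 5/39
  pi_3 = 157/468
  pi_4 = 2/13

Verification (pi * P):
  179/468*1/3 + 5/39*1/9 + 157/468*2/3 + 2/13*1/9 = 179/468 = pi_1  (ok)
  179/468*1/9 + 5/39*1/9 + 157/468*1/9 + 2/13*2/9 = 5/39 = pi_2  (ok)
  179/468*4/9 + 5/39*1/3 + 157/468*1/9 + 2/13*5/9 = 157/468 = pi_3  (ok)
  179/468*1/9 + 5/39*4/9 + 157/468*1/9 + 2/13*1/9 = 2/13 = pi_4  (ok)

Answer: 179/468 5/39 157/468 2/13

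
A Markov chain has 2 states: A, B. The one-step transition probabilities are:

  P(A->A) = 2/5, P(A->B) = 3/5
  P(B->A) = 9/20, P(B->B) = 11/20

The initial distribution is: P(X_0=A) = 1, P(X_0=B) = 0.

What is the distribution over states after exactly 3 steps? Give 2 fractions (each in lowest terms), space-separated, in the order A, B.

Answer: 857/2000 1143/2000

Derivation:
Propagating the distribution step by step (d_{t+1} = d_t * P):
d_0 = (A=1, B=0)
  d_1[A] = 1*2/5 + 0*9/20 = 2/5
  d_1[B] = 1*3/5 + 0*11/20 = 3/5
d_1 = (A=2/5, B=3/5)
  d_2[A] = 2/5*2/5 + 3/5*9/20 = 43/100
  d_2[B] = 2/5*3/5 + 3/5*11/20 = 57/100
d_2 = (A=43/100, B=57/100)
  d_3[A] = 43/100*2/5 + 57/100*9/20 = 857/2000
  d_3[B] = 43/100*3/5 + 57/100*11/20 = 1143/2000
d_3 = (A=857/2000, B=1143/2000)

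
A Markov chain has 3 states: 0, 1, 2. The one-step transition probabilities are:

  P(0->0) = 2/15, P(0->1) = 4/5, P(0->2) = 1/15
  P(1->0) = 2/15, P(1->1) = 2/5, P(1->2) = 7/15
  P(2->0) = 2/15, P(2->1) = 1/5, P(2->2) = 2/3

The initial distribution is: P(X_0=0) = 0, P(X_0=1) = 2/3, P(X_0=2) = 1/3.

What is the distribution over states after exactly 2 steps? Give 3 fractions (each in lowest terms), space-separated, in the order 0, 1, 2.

Propagating the distribution step by step (d_{t+1} = d_t * P):
d_0 = (0=0, 1=2/3, 2=1/3)
  d_1[0] = 0*2/15 + 2/3*2/15 + 1/3*2/15 = 2/15
  d_1[1] = 0*4/5 + 2/3*2/5 + 1/3*1/5 = 1/3
  d_1[2] = 0*1/15 + 2/3*7/15 + 1/3*2/3 = 8/15
d_1 = (0=2/15, 1=1/3, 2=8/15)
  d_2[0] = 2/15*2/15 + 1/3*2/15 + 8/15*2/15 = 2/15
  d_2[1] = 2/15*4/5 + 1/3*2/5 + 8/15*1/5 = 26/75
  d_2[2] = 2/15*1/15 + 1/3*7/15 + 8/15*2/3 = 13/25
d_2 = (0=2/15, 1=26/75, 2=13/25)

Answer: 2/15 26/75 13/25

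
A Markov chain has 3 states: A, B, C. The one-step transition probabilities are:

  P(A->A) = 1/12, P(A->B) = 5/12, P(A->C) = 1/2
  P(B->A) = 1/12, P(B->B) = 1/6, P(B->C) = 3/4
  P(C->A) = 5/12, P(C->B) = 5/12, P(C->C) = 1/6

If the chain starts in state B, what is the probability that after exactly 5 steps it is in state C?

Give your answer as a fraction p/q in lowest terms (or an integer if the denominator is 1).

Computing P^5 by repeated multiplication:
P^1 =
  A: [1/12, 5/12, 1/2]
  B: [1/12, 1/6, 3/4]
  C: [5/12, 5/12, 1/6]
P^2 =
  A: [1/4, 5/16, 7/16]
  B: [1/3, 3/8, 7/24]
  C: [5/36, 5/16, 79/144]
P^3 =
  A: [11/48, 65/192, 83/192]
  B: [13/72, 31/96, 143/288]
  C: [115/432, 65/192, 683/1728]
P^4 =
  A: [131/576, 85/256, 1015/2304]
  B: [215/864, 43/128, 1435/3456]
  C: [1115/5184, 85/256, 9391/20736]
P^5 =
  A: [1591/6912, 1025/3072, 12059/27648]
  B: [2299/10368, 511/1536, 18479/41472]
  C: [14575/62208, 1025/3072, 107507/248832]

(P^5)[B -> C] = 18479/41472

Answer: 18479/41472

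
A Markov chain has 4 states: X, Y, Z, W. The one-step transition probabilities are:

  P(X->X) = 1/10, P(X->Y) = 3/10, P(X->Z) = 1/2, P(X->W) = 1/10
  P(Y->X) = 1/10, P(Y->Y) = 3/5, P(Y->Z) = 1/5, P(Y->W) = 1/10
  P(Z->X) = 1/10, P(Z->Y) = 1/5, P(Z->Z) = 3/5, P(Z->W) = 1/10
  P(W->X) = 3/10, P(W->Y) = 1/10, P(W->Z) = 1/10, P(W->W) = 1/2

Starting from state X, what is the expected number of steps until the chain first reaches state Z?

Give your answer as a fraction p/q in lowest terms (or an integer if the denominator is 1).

Answer: 210/67

Derivation:
Let h_i = expected steps to first reach Z from state i.
Boundary: h_Z = 0.
First-step equations for the other states:
  h_X = 1 + 1/10*h_X + 3/10*h_Y + 1/2*h_Z + 1/10*h_W
  h_Y = 1 + 1/10*h_X + 3/5*h_Y + 1/5*h_Z + 1/10*h_W
  h_W = 1 + 3/10*h_X + 1/10*h_Y + 1/10*h_Z + 1/2*h_W

Substituting h_Z = 0 and rearranging gives the linear system (I - Q) h = 1:
  [9/10, -3/10, -1/10] . (h_X, h_Y, h_W) = 1
  [-1/10, 2/5, -1/10] . (h_X, h_Y, h_W) = 1
  [-3/10, -1/10, 1/2] . (h_X, h_Y, h_W) = 1

Solving yields:
  h_X = 210/67
  h_Y = 300/67
  h_W = 320/67

Starting state is X, so the expected hitting time is h_X = 210/67.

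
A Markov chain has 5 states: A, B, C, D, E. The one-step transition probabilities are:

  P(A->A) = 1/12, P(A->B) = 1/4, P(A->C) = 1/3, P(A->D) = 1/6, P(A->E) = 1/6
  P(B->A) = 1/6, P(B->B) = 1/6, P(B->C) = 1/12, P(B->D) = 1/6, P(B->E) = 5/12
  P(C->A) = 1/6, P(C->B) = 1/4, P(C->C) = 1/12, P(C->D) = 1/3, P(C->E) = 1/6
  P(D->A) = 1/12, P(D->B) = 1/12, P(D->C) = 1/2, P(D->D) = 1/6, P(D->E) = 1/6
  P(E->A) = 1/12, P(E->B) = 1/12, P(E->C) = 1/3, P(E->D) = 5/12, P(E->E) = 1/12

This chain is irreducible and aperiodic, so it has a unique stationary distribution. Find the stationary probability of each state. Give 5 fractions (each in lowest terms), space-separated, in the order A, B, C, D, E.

The stationary distribution satisfies pi = pi * P, i.e.:
  pi_A = 1/12*pi_A + 1/6*pi_B + 1/6*pi_C + 1/12*pi_D + 1/12*pi_E
  pi_B = 1/4*pi_A + 1/6*pi_B + 1/4*pi_C + 1/12*pi_D + 1/12*pi_E
  pi_C = 1/3*pi_A + 1/12*pi_B + 1/12*pi_C + 1/2*pi_D + 1/3*pi_E
  pi_D = 1/6*pi_A + 1/6*pi_B + 1/3*pi_C + 1/6*pi_D + 5/12*pi_E
  pi_E = 1/6*pi_A + 5/12*pi_B + 1/6*pi_C + 1/6*pi_D + 1/12*pi_E
with normalization: pi_A + pi_B + pi_C + pi_D + pi_E = 1.

Using the first 4 balance equations plus normalization, the linear system A*pi = b is:
  [-11/12, 1/6, 1/6, 1/12, 1/12] . pi = 0
  [1/4, -5/6, 1/4, 1/12, 1/12] . pi = 0
  [1/3, 1/12, -11/12, 1/2, 1/3] . pi = 0
  [1/6, 1/6, 1/3, -5/6, 5/12] . pi = 0
  [1, 1, 1, 1, 1] . pi = 1

Solving yields:
  pi_A = 3685/30914
  pi_B = 192/1189
  pi_C = 4157/15457
  pi_D = 8015/30914
  pi_E = 2954/15457

Verification (pi * P):
  3685/30914*1/12 + 192/1189*1/6 + 4157/15457*1/6 + 8015/30914*1/12 + 2954/15457*1/12 = 3685/30914 = pi_A  (ok)
  3685/30914*1/4 + 192/1189*1/6 + 4157/15457*1/4 + 8015/30914*1/12 + 2954/15457*1/12 = 192/1189 = pi_B  (ok)
  3685/30914*1/3 + 192/1189*1/12 + 4157/15457*1/12 + 8015/30914*1/2 + 2954/15457*1/3 = 4157/15457 = pi_C  (ok)
  3685/30914*1/6 + 192/1189*1/6 + 4157/15457*1/3 + 8015/30914*1/6 + 2954/15457*5/12 = 8015/30914 = pi_D  (ok)
  3685/30914*1/6 + 192/1189*5/12 + 4157/15457*1/6 + 8015/30914*1/6 + 2954/15457*1/12 = 2954/15457 = pi_E  (ok)

Answer: 3685/30914 192/1189 4157/15457 8015/30914 2954/15457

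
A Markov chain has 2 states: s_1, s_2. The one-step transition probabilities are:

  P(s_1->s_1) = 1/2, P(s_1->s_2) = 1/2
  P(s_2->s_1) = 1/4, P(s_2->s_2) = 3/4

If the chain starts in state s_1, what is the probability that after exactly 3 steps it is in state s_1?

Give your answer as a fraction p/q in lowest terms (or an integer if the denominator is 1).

Computing P^3 by repeated multiplication:
P^1 =
  s_1: [1/2, 1/2]
  s_2: [1/4, 3/4]
P^2 =
  s_1: [3/8, 5/8]
  s_2: [5/16, 11/16]
P^3 =
  s_1: [11/32, 21/32]
  s_2: [21/64, 43/64]

(P^3)[s_1 -> s_1] = 11/32

Answer: 11/32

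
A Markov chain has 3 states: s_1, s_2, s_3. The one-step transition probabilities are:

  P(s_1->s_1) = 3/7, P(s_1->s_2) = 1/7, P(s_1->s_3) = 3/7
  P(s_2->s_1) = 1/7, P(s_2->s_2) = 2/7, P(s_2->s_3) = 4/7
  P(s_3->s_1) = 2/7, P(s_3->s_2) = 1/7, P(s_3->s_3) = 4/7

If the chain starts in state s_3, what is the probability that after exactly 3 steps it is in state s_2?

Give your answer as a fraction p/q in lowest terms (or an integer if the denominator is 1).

Answer: 57/343

Derivation:
Computing P^3 by repeated multiplication:
P^1 =
  s_1: [3/7, 1/7, 3/7]
  s_2: [1/7, 2/7, 4/7]
  s_3: [2/7, 1/7, 4/7]
P^2 =
  s_1: [16/49, 8/49, 25/49]
  s_2: [13/49, 9/49, 27/49]
  s_3: [15/49, 8/49, 26/49]
P^3 =
  s_1: [106/343, 57/343, 180/343]
  s_2: [102/343, 58/343, 183/343]
  s_3: [15/49, 57/343, 181/343]

(P^3)[s_3 -> s_2] = 57/343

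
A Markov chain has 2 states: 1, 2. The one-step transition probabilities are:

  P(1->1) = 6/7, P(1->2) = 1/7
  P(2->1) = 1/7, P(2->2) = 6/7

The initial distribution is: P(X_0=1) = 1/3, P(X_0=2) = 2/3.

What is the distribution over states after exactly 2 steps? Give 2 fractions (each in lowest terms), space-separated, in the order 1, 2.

Propagating the distribution step by step (d_{t+1} = d_t * P):
d_0 = (1=1/3, 2=2/3)
  d_1[1] = 1/3*6/7 + 2/3*1/7 = 8/21
  d_1[2] = 1/3*1/7 + 2/3*6/7 = 13/21
d_1 = (1=8/21, 2=13/21)
  d_2[1] = 8/21*6/7 + 13/21*1/7 = 61/147
  d_2[2] = 8/21*1/7 + 13/21*6/7 = 86/147
d_2 = (1=61/147, 2=86/147)

Answer: 61/147 86/147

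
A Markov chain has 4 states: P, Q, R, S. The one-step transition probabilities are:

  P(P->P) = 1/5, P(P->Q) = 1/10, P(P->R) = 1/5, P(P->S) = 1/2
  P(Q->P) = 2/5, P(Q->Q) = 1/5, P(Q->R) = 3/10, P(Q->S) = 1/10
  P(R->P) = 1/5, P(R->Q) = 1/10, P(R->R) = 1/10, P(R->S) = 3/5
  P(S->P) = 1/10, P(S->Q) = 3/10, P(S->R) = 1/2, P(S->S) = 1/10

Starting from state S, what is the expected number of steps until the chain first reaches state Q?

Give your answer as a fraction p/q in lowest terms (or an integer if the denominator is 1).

Let h_i = expected steps to first reach Q from state i.
Boundary: h_Q = 0.
First-step equations for the other states:
  h_P = 1 + 1/5*h_P + 1/10*h_Q + 1/5*h_R + 1/2*h_S
  h_R = 1 + 1/5*h_P + 1/10*h_Q + 1/10*h_R + 3/5*h_S
  h_S = 1 + 1/10*h_P + 3/10*h_Q + 1/2*h_R + 1/10*h_S

Substituting h_Q = 0 and rearranging gives the linear system (I - Q) h = 1:
  [4/5, -1/5, -1/2] . (h_P, h_R, h_S) = 1
  [-1/5, 9/10, -3/5] . (h_P, h_R, h_S) = 1
  [-1/10, -1/2, 9/10] . (h_P, h_R, h_S) = 1

Solving yields:
  h_P = 302/53
  h_R = 298/53
  h_S = 258/53

Starting state is S, so the expected hitting time is h_S = 258/53.

Answer: 258/53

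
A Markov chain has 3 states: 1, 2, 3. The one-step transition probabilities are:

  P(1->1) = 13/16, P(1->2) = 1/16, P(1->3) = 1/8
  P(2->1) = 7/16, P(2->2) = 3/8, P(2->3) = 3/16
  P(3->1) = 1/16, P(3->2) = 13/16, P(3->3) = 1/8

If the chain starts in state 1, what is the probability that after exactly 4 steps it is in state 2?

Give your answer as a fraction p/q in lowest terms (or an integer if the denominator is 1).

Answer: 15165/65536

Derivation:
Computing P^4 by repeated multiplication:
P^1 =
  1: [13/16, 1/16, 1/8]
  2: [7/16, 3/8, 3/16]
  3: [1/16, 13/16, 1/8]
P^2 =
  1: [89/128, 45/256, 33/256]
  2: [17/32, 41/128, 19/128]
  3: [53/128, 105/256, 45/256]
P^3 =
  1: [1331/2048, 877/4096, 557/4096]
  2: [595/1024, 561/2048, 297/2048]
  3: [1079/2048, 1321/4096, 617/4096]
P^4 =
  1: [20651/32768, 15165/65536, 9069/65536]
  2: [9847/16384, 8417/32768, 4657/32768]
  3: [18959/32768, 18105/65536, 9513/65536]

(P^4)[1 -> 2] = 15165/65536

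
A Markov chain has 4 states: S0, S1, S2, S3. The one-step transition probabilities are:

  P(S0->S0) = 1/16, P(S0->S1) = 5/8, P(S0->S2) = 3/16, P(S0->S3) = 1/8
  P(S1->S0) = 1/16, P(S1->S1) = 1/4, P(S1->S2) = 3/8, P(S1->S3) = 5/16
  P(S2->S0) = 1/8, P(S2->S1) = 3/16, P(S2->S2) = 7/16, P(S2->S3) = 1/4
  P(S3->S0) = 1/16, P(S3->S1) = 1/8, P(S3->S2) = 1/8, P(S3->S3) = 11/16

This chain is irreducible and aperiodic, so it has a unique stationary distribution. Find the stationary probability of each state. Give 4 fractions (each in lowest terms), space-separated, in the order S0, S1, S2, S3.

Answer: 93/1177 487/2354 311/1177 1059/2354

Derivation:
The stationary distribution satisfies pi = pi * P, i.e.:
  pi_S0 = 1/16*pi_S0 + 1/16*pi_S1 + 1/8*pi_S2 + 1/16*pi_S3
  pi_S1 = 5/8*pi_S0 + 1/4*pi_S1 + 3/16*pi_S2 + 1/8*pi_S3
  pi_S2 = 3/16*pi_S0 + 3/8*pi_S1 + 7/16*pi_S2 + 1/8*pi_S3
  pi_S3 = 1/8*pi_S0 + 5/16*pi_S1 + 1/4*pi_S2 + 11/16*pi_S3
with normalization: pi_S0 + pi_S1 + pi_S2 + pi_S3 = 1.

Using the first 3 balance equations plus normalization, the linear system A*pi = b is:
  [-15/16, 1/16, 1/8, 1/16] . pi = 0
  [5/8, -3/4, 3/16, 1/8] . pi = 0
  [3/16, 3/8, -9/16, 1/8] . pi = 0
  [1, 1, 1, 1] . pi = 1

Solving yields:
  pi_S0 = 93/1177
  pi_S1 = 487/2354
  pi_S2 = 311/1177
  pi_S3 = 1059/2354

Verification (pi * P):
  93/1177*1/16 + 487/2354*1/16 + 311/1177*1/8 + 1059/2354*1/16 = 93/1177 = pi_S0  (ok)
  93/1177*5/8 + 487/2354*1/4 + 311/1177*3/16 + 1059/2354*1/8 = 487/2354 = pi_S1  (ok)
  93/1177*3/16 + 487/2354*3/8 + 311/1177*7/16 + 1059/2354*1/8 = 311/1177 = pi_S2  (ok)
  93/1177*1/8 + 487/2354*5/16 + 311/1177*1/4 + 1059/2354*11/16 = 1059/2354 = pi_S3  (ok)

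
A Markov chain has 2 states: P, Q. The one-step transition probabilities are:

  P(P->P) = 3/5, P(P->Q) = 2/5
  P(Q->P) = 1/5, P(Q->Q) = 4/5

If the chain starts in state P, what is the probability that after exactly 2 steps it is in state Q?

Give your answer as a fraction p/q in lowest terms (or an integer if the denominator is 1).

Answer: 14/25

Derivation:
Computing P^2 by repeated multiplication:
P^1 =
  P: [3/5, 2/5]
  Q: [1/5, 4/5]
P^2 =
  P: [11/25, 14/25]
  Q: [7/25, 18/25]

(P^2)[P -> Q] = 14/25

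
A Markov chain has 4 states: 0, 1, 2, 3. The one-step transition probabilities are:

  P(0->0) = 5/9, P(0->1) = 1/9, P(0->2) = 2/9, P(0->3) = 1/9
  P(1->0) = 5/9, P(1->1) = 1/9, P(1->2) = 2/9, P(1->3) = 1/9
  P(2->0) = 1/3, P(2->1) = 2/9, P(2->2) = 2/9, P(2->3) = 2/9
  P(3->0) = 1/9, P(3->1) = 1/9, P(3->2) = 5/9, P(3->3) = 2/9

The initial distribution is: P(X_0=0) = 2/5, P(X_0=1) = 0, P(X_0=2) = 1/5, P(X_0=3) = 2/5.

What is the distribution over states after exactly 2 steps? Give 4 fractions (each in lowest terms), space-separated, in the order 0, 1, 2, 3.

Propagating the distribution step by step (d_{t+1} = d_t * P):
d_0 = (0=2/5, 1=0, 2=1/5, 3=2/5)
  d_1[0] = 2/5*5/9 + 0*5/9 + 1/5*1/3 + 2/5*1/9 = 1/3
  d_1[1] = 2/5*1/9 + 0*1/9 + 1/5*2/9 + 2/5*1/9 = 2/15
  d_1[2] = 2/5*2/9 + 0*2/9 + 1/5*2/9 + 2/5*5/9 = 16/45
  d_1[3] = 2/5*1/9 + 0*1/9 + 1/5*2/9 + 2/5*2/9 = 8/45
d_1 = (0=1/3, 1=2/15, 2=16/45, 3=8/45)
  d_2[0] = 1/3*5/9 + 2/15*5/9 + 16/45*1/3 + 8/45*1/9 = 161/405
  d_2[1] = 1/3*1/9 + 2/15*1/9 + 16/45*2/9 + 8/45*1/9 = 61/405
  d_2[2] = 1/3*2/9 + 2/15*2/9 + 16/45*2/9 + 8/45*5/9 = 38/135
  d_2[3] = 1/3*1/9 + 2/15*1/9 + 16/45*2/9 + 8/45*2/9 = 23/135
d_2 = (0=161/405, 1=61/405, 2=38/135, 3=23/135)

Answer: 161/405 61/405 38/135 23/135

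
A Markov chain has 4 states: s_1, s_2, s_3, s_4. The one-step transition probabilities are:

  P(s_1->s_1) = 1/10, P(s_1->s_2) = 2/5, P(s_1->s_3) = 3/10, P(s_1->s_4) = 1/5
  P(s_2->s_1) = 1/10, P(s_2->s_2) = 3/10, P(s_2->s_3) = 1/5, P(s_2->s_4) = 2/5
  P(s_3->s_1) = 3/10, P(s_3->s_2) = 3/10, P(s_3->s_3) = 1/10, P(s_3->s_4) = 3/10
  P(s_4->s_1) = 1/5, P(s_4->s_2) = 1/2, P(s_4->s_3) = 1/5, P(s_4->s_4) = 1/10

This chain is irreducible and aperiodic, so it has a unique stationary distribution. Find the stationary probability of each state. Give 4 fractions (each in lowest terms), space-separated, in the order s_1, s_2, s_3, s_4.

The stationary distribution satisfies pi = pi * P, i.e.:
  pi_s_1 = 1/10*pi_s_1 + 1/10*pi_s_2 + 3/10*pi_s_3 + 1/5*pi_s_4
  pi_s_2 = 2/5*pi_s_1 + 3/10*pi_s_2 + 3/10*pi_s_3 + 1/2*pi_s_4
  pi_s_3 = 3/10*pi_s_1 + 1/5*pi_s_2 + 1/10*pi_s_3 + 1/5*pi_s_4
  pi_s_4 = 1/5*pi_s_1 + 2/5*pi_s_2 + 3/10*pi_s_3 + 1/10*pi_s_4
with normalization: pi_s_1 + pi_s_2 + pi_s_3 + pi_s_4 = 1.

Using the first 3 balance equations plus normalization, the linear system A*pi = b is:
  [-9/10, 1/10, 3/10, 1/5] . pi = 0
  [2/5, -7/10, 3/10, 1/2] . pi = 0
  [3/10, 1/5, -9/10, 1/5] . pi = 0
  [1, 1, 1, 1] . pi = 1

Solving yields:
  pi_s_1 = 237/1427
  pi_s_2 = 528/1427
  pi_s_3 = 281/1427
  pi_s_4 = 381/1427

Verification (pi * P):
  237/1427*1/10 + 528/1427*1/10 + 281/1427*3/10 + 381/1427*1/5 = 237/1427 = pi_s_1  (ok)
  237/1427*2/5 + 528/1427*3/10 + 281/1427*3/10 + 381/1427*1/2 = 528/1427 = pi_s_2  (ok)
  237/1427*3/10 + 528/1427*1/5 + 281/1427*1/10 + 381/1427*1/5 = 281/1427 = pi_s_3  (ok)
  237/1427*1/5 + 528/1427*2/5 + 281/1427*3/10 + 381/1427*1/10 = 381/1427 = pi_s_4  (ok)

Answer: 237/1427 528/1427 281/1427 381/1427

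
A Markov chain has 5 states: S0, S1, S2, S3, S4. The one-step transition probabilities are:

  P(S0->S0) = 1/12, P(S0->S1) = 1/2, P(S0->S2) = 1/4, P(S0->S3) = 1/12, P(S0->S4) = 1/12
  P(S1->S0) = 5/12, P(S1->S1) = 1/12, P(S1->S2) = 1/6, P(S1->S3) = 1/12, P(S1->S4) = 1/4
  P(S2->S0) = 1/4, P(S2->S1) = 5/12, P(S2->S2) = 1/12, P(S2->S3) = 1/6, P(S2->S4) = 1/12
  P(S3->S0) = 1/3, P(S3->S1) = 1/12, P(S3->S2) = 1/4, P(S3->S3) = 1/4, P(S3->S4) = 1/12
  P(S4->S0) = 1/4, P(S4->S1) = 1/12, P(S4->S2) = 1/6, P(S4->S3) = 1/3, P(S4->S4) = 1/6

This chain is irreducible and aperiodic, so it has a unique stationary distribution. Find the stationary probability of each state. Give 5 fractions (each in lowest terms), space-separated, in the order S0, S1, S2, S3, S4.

Answer: 7287/27805 1416/5561 1036/5561 4443/27805 763/5561

Derivation:
The stationary distribution satisfies pi = pi * P, i.e.:
  pi_S0 = 1/12*pi_S0 + 5/12*pi_S1 + 1/4*pi_S2 + 1/3*pi_S3 + 1/4*pi_S4
  pi_S1 = 1/2*pi_S0 + 1/12*pi_S1 + 5/12*pi_S2 + 1/12*pi_S3 + 1/12*pi_S4
  pi_S2 = 1/4*pi_S0 + 1/6*pi_S1 + 1/12*pi_S2 + 1/4*pi_S3 + 1/6*pi_S4
  pi_S3 = 1/12*pi_S0 + 1/12*pi_S1 + 1/6*pi_S2 + 1/4*pi_S3 + 1/3*pi_S4
  pi_S4 = 1/12*pi_S0 + 1/4*pi_S1 + 1/12*pi_S2 + 1/12*pi_S3 + 1/6*pi_S4
with normalization: pi_S0 + pi_S1 + pi_S2 + pi_S3 + pi_S4 = 1.

Using the first 4 balance equations plus normalization, the linear system A*pi = b is:
  [-11/12, 5/12, 1/4, 1/3, 1/4] . pi = 0
  [1/2, -11/12, 5/12, 1/12, 1/12] . pi = 0
  [1/4, 1/6, -11/12, 1/4, 1/6] . pi = 0
  [1/12, 1/12, 1/6, -3/4, 1/3] . pi = 0
  [1, 1, 1, 1, 1] . pi = 1

Solving yields:
  pi_S0 = 7287/27805
  pi_S1 = 1416/5561
  pi_S2 = 1036/5561
  pi_S3 = 4443/27805
  pi_S4 = 763/5561

Verification (pi * P):
  7287/27805*1/12 + 1416/5561*5/12 + 1036/5561*1/4 + 4443/27805*1/3 + 763/5561*1/4 = 7287/27805 = pi_S0  (ok)
  7287/27805*1/2 + 1416/5561*1/12 + 1036/5561*5/12 + 4443/27805*1/12 + 763/5561*1/12 = 1416/5561 = pi_S1  (ok)
  7287/27805*1/4 + 1416/5561*1/6 + 1036/5561*1/12 + 4443/27805*1/4 + 763/5561*1/6 = 1036/5561 = pi_S2  (ok)
  7287/27805*1/12 + 1416/5561*1/12 + 1036/5561*1/6 + 4443/27805*1/4 + 763/5561*1/3 = 4443/27805 = pi_S3  (ok)
  7287/27805*1/12 + 1416/5561*1/4 + 1036/5561*1/12 + 4443/27805*1/12 + 763/5561*1/6 = 763/5561 = pi_S4  (ok)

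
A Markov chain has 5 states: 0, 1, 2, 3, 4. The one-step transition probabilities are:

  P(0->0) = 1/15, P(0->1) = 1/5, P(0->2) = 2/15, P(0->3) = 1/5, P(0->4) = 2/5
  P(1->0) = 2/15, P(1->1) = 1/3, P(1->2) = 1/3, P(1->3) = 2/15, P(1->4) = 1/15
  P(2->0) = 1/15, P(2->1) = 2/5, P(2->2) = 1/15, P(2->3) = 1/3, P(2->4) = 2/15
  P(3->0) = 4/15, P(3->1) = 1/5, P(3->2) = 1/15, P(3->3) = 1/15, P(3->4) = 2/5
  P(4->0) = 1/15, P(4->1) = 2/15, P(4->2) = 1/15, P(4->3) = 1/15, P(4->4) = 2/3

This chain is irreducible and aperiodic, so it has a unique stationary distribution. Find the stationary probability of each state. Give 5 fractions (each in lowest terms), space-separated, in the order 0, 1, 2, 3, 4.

Answer: 3792/34883 8095/34883 4737/34883 4634/34883 13625/34883

Derivation:
The stationary distribution satisfies pi = pi * P, i.e.:
  pi_0 = 1/15*pi_0 + 2/15*pi_1 + 1/15*pi_2 + 4/15*pi_3 + 1/15*pi_4
  pi_1 = 1/5*pi_0 + 1/3*pi_1 + 2/5*pi_2 + 1/5*pi_3 + 2/15*pi_4
  pi_2 = 2/15*pi_0 + 1/3*pi_1 + 1/15*pi_2 + 1/15*pi_3 + 1/15*pi_4
  pi_3 = 1/5*pi_0 + 2/15*pi_1 + 1/3*pi_2 + 1/15*pi_3 + 1/15*pi_4
  pi_4 = 2/5*pi_0 + 1/15*pi_1 + 2/15*pi_2 + 2/5*pi_3 + 2/3*pi_4
with normalization: pi_0 + pi_1 + pi_2 + pi_3 + pi_4 = 1.

Using the first 4 balance equations plus normalization, the linear system A*pi = b is:
  [-14/15, 2/15, 1/15, 4/15, 1/15] . pi = 0
  [1/5, -2/3, 2/5, 1/5, 2/15] . pi = 0
  [2/15, 1/3, -14/15, 1/15, 1/15] . pi = 0
  [1/5, 2/15, 1/3, -14/15, 1/15] . pi = 0
  [1, 1, 1, 1, 1] . pi = 1

Solving yields:
  pi_0 = 3792/34883
  pi_1 = 8095/34883
  pi_2 = 4737/34883
  pi_3 = 4634/34883
  pi_4 = 13625/34883

Verification (pi * P):
  3792/34883*1/15 + 8095/34883*2/15 + 4737/34883*1/15 + 4634/34883*4/15 + 13625/34883*1/15 = 3792/34883 = pi_0  (ok)
  3792/34883*1/5 + 8095/34883*1/3 + 4737/34883*2/5 + 4634/34883*1/5 + 13625/34883*2/15 = 8095/34883 = pi_1  (ok)
  3792/34883*2/15 + 8095/34883*1/3 + 4737/34883*1/15 + 4634/34883*1/15 + 13625/34883*1/15 = 4737/34883 = pi_2  (ok)
  3792/34883*1/5 + 8095/34883*2/15 + 4737/34883*1/3 + 4634/34883*1/15 + 13625/34883*1/15 = 4634/34883 = pi_3  (ok)
  3792/34883*2/5 + 8095/34883*1/15 + 4737/34883*2/15 + 4634/34883*2/5 + 13625/34883*2/3 = 13625/34883 = pi_4  (ok)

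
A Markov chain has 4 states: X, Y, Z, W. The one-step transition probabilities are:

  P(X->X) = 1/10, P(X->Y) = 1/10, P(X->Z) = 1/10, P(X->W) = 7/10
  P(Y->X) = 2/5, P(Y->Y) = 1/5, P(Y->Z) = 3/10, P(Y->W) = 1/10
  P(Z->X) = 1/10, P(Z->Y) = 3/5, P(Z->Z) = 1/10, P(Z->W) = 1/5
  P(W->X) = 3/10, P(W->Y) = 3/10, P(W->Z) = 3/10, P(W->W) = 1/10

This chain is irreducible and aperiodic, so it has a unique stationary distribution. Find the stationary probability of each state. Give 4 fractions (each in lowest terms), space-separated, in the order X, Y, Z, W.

The stationary distribution satisfies pi = pi * P, i.e.:
  pi_X = 1/10*pi_X + 2/5*pi_Y + 1/10*pi_Z + 3/10*pi_W
  pi_Y = 1/10*pi_X + 1/5*pi_Y + 3/5*pi_Z + 3/10*pi_W
  pi_Z = 1/10*pi_X + 3/10*pi_Y + 1/10*pi_Z + 3/10*pi_W
  pi_W = 7/10*pi_X + 1/10*pi_Y + 1/5*pi_Z + 1/10*pi_W
with normalization: pi_X + pi_Y + pi_Z + pi_W = 1.

Using the first 3 balance equations plus normalization, the linear system A*pi = b is:
  [-9/10, 2/5, 1/10, 3/10] . pi = 0
  [1/10, -4/5, 3/5, 3/10] . pi = 0
  [1/10, 3/10, -9/10, 3/10] . pi = 0
  [1, 1, 1, 1] . pi = 1

Solving yields:
  pi_X = 75/314
  pi_Y = 45/157
  pi_Z = 33/157
  pi_W = 83/314

Verification (pi * P):
  75/314*1/10 + 45/157*2/5 + 33/157*1/10 + 83/314*3/10 = 75/314 = pi_X  (ok)
  75/314*1/10 + 45/157*1/5 + 33/157*3/5 + 83/314*3/10 = 45/157 = pi_Y  (ok)
  75/314*1/10 + 45/157*3/10 + 33/157*1/10 + 83/314*3/10 = 33/157 = pi_Z  (ok)
  75/314*7/10 + 45/157*1/10 + 33/157*1/5 + 83/314*1/10 = 83/314 = pi_W  (ok)

Answer: 75/314 45/157 33/157 83/314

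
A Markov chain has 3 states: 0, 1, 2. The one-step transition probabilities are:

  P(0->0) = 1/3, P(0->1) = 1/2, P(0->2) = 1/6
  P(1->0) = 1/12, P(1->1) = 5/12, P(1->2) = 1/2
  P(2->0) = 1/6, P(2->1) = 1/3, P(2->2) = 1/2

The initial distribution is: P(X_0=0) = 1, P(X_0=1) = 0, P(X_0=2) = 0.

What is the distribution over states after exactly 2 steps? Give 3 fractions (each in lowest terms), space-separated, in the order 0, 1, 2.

Propagating the distribution step by step (d_{t+1} = d_t * P):
d_0 = (0=1, 1=0, 2=0)
  d_1[0] = 1*1/3 + 0*1/12 + 0*1/6 = 1/3
  d_1[1] = 1*1/2 + 0*5/12 + 0*1/3 = 1/2
  d_1[2] = 1*1/6 + 0*1/2 + 0*1/2 = 1/6
d_1 = (0=1/3, 1=1/2, 2=1/6)
  d_2[0] = 1/3*1/3 + 1/2*1/12 + 1/6*1/6 = 13/72
  d_2[1] = 1/3*1/2 + 1/2*5/12 + 1/6*1/3 = 31/72
  d_2[2] = 1/3*1/6 + 1/2*1/2 + 1/6*1/2 = 7/18
d_2 = (0=13/72, 1=31/72, 2=7/18)

Answer: 13/72 31/72 7/18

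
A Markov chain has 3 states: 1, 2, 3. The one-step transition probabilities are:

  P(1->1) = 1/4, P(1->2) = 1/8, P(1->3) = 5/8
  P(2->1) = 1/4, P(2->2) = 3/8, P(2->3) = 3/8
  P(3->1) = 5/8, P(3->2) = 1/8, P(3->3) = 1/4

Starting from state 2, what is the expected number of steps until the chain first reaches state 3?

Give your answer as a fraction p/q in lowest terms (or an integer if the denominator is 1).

Let h_i = expected steps to first reach 3 from state i.
Boundary: h_3 = 0.
First-step equations for the other states:
  h_1 = 1 + 1/4*h_1 + 1/8*h_2 + 5/8*h_3
  h_2 = 1 + 1/4*h_1 + 3/8*h_2 + 3/8*h_3

Substituting h_3 = 0 and rearranging gives the linear system (I - Q) h = 1:
  [3/4, -1/8] . (h_1, h_2) = 1
  [-1/4, 5/8] . (h_1, h_2) = 1

Solving yields:
  h_1 = 12/7
  h_2 = 16/7

Starting state is 2, so the expected hitting time is h_2 = 16/7.

Answer: 16/7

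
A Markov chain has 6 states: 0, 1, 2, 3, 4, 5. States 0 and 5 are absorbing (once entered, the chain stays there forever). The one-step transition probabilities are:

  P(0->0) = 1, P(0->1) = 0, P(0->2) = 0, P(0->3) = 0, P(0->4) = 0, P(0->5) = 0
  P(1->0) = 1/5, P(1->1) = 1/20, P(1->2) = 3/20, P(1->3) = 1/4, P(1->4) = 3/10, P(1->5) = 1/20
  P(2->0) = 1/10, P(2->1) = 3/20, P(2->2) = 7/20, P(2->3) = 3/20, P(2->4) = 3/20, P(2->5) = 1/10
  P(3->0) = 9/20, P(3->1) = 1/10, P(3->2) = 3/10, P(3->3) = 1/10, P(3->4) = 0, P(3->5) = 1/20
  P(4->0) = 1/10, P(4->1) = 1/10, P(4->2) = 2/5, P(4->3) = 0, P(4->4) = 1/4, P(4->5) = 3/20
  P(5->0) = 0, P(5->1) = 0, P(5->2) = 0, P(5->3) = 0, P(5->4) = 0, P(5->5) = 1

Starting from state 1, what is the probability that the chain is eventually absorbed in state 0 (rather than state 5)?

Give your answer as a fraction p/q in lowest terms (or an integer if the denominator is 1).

Let a_i = P(absorbed in 0 | start in state i).
Boundary conditions: a_0 = 1, a_5 = 0.
For each transient state i, a_i = sum_j P(i->j) * a_j:
  a_1 = 1/5*a_0 + 1/20*a_1 + 3/20*a_2 + 1/4*a_3 + 3/10*a_4 + 1/20*a_5
  a_2 = 1/10*a_0 + 3/20*a_1 + 7/20*a_2 + 3/20*a_3 + 3/20*a_4 + 1/10*a_5
  a_3 = 9/20*a_0 + 1/10*a_1 + 3/10*a_2 + 1/10*a_3 + 0*a_4 + 1/20*a_5
  a_4 = 1/10*a_0 + 1/10*a_1 + 2/5*a_2 + 0*a_3 + 1/4*a_4 + 3/20*a_5

Substituting a_0 = 1 and a_5 = 0, rearrange to (I - Q) a = r where r[i] = P(i -> 0):
  [19/20, -3/20, -1/4, -3/10] . (a_1, a_2, a_3, a_4) = 1/5
  [-3/20, 13/20, -3/20, -3/20] . (a_1, a_2, a_3, a_4) = 1/10
  [-1/10, -3/10, 9/10, 0] . (a_1, a_2, a_3, a_4) = 9/20
  [-1/10, -2/5, 0, 3/4] . (a_1, a_2, a_3, a_4) = 1/10

Solving yields:
  a_1 = 1599/2312
  a_2 = 1441/2312
  a_3 = 907/1156
  a_4 = 645/1156

Starting state is 1, so the absorption probability is a_1 = 1599/2312.

Answer: 1599/2312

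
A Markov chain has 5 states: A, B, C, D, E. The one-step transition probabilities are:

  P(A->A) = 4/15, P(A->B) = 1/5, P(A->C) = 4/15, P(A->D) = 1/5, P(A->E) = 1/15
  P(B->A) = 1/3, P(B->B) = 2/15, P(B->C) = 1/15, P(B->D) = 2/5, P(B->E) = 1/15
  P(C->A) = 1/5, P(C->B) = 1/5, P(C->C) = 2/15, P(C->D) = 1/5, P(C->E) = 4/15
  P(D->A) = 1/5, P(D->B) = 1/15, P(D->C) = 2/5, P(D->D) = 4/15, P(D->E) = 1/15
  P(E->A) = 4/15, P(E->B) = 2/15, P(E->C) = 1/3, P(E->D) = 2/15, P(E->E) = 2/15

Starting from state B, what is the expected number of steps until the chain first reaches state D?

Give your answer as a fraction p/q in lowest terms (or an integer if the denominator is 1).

Answer: 45555/12844

Derivation:
Let h_i = expected steps to first reach D from state i.
Boundary: h_D = 0.
First-step equations for the other states:
  h_A = 1 + 4/15*h_A + 1/5*h_B + 4/15*h_C + 1/5*h_D + 1/15*h_E
  h_B = 1 + 1/3*h_A + 2/15*h_B + 1/15*h_C + 2/5*h_D + 1/15*h_E
  h_C = 1 + 1/5*h_A + 1/5*h_B + 2/15*h_C + 1/5*h_D + 4/15*h_E
  h_E = 1 + 4/15*h_A + 2/15*h_B + 1/3*h_C + 2/15*h_D + 2/15*h_E

Substituting h_D = 0 and rearranging gives the linear system (I - Q) h = 1:
  [11/15, -1/5, -4/15, -1/15] . (h_A, h_B, h_C, h_E) = 1
  [-1/3, 13/15, -1/15, -1/15] . (h_A, h_B, h_C, h_E) = 1
  [-1/5, -1/5, 13/15, -4/15] . (h_A, h_B, h_C, h_E) = 1
  [-4/15, -2/15, -1/3, 13/15] . (h_A, h_B, h_C, h_E) = 1

Solving yields:
  h_A = 56265/12844
  h_B = 45555/12844
  h_C = 14280/3211
  h_E = 30555/6422

Starting state is B, so the expected hitting time is h_B = 45555/12844.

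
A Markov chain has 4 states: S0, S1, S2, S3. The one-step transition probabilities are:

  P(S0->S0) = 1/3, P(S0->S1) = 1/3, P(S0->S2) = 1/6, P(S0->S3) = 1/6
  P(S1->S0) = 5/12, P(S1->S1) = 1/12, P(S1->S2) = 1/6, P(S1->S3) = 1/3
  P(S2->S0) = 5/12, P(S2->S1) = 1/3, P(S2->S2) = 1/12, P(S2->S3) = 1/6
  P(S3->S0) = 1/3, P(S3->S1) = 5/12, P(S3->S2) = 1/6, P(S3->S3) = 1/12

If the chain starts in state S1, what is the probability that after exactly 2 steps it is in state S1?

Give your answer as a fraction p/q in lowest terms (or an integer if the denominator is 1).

Computing P^2 by repeated multiplication:
P^1 =
  S0: [1/3, 1/3, 1/6, 1/6]
  S1: [5/12, 1/12, 1/6, 1/3]
  S2: [5/12, 1/3, 1/12, 1/6]
  S3: [1/3, 5/12, 1/6, 1/12]
P^2 =
  S0: [3/8, 19/72, 11/72, 5/24]
  S1: [17/48, 49/144, 11/72, 11/72]
  S2: [53/144, 19/72, 23/144, 5/24]
  S3: [55/144, 17/72, 11/72, 11/48]

(P^2)[S1 -> S1] = 49/144

Answer: 49/144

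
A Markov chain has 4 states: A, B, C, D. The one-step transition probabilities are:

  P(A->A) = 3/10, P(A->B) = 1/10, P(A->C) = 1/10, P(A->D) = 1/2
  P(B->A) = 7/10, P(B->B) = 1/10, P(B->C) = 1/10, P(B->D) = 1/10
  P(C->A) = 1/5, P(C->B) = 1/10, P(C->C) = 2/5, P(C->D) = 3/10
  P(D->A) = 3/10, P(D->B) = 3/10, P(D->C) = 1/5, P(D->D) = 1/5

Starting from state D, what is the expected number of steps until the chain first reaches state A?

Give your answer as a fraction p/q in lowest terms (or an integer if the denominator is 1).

Answer: 940/341

Derivation:
Let h_i = expected steps to first reach A from state i.
Boundary: h_A = 0.
First-step equations for the other states:
  h_B = 1 + 7/10*h_A + 1/10*h_B + 1/10*h_C + 1/10*h_D
  h_C = 1 + 1/5*h_A + 1/10*h_B + 2/5*h_C + 3/10*h_D
  h_D = 1 + 3/10*h_A + 3/10*h_B + 1/5*h_C + 1/5*h_D

Substituting h_A = 0 and rearranging gives the linear system (I - Q) h = 1:
  [9/10, -1/10, -1/10] . (h_B, h_C, h_D) = 1
  [-1/10, 3/5, -3/10] . (h_B, h_C, h_D) = 1
  [-3/10, -1/5, 4/5] . (h_B, h_C, h_D) = 1

Solving yields:
  h_B = 610/341
  h_C = 1140/341
  h_D = 940/341

Starting state is D, so the expected hitting time is h_D = 940/341.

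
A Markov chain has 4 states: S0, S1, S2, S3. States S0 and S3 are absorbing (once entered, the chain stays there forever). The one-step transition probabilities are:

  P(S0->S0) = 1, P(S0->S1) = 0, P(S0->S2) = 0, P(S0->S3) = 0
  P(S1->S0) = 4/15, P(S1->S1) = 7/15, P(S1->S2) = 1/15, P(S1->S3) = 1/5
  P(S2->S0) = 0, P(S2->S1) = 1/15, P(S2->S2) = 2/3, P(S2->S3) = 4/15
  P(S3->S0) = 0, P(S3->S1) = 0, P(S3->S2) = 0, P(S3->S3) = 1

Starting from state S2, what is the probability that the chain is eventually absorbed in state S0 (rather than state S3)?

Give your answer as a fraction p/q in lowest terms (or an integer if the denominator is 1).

Let a_i = P(absorbed in S0 | start in state i).
Boundary conditions: a_S0 = 1, a_S3 = 0.
For each transient state i, a_i = sum_j P(i->j) * a_j:
  a_S1 = 4/15*a_S0 + 7/15*a_S1 + 1/15*a_S2 + 1/5*a_S3
  a_S2 = 0*a_S0 + 1/15*a_S1 + 2/3*a_S2 + 4/15*a_S3

Substituting a_S0 = 1 and a_S3 = 0, rearrange to (I - Q) a = r where r[i] = P(i -> S0):
  [8/15, -1/15] . (a_S1, a_S2) = 4/15
  [-1/15, 1/3] . (a_S1, a_S2) = 0

Solving yields:
  a_S1 = 20/39
  a_S2 = 4/39

Starting state is S2, so the absorption probability is a_S2 = 4/39.

Answer: 4/39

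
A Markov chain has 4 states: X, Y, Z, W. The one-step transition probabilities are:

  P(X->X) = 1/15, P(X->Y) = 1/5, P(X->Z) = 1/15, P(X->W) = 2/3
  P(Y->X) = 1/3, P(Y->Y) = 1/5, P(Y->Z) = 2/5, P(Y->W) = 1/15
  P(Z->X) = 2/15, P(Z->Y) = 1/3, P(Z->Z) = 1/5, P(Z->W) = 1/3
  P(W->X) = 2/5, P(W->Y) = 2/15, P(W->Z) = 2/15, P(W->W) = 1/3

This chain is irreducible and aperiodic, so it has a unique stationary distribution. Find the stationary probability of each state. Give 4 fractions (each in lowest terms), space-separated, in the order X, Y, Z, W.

The stationary distribution satisfies pi = pi * P, i.e.:
  pi_X = 1/15*pi_X + 1/3*pi_Y + 2/15*pi_Z + 2/5*pi_W
  pi_Y = 1/5*pi_X + 1/5*pi_Y + 1/3*pi_Z + 2/15*pi_W
  pi_Z = 1/15*pi_X + 2/5*pi_Y + 1/5*pi_Z + 2/15*pi_W
  pi_W = 2/3*pi_X + 1/15*pi_Y + 1/3*pi_Z + 1/3*pi_W
with normalization: pi_X + pi_Y + pi_Z + pi_W = 1.

Using the first 3 balance equations plus normalization, the linear system A*pi = b is:
  [-14/15, 1/3, 2/15, 2/5] . pi = 0
  [1/5, -4/5, 1/3, 2/15] . pi = 0
  [1/15, 2/5, -4/5, 2/15] . pi = 0
  [1, 1, 1, 1] . pi = 1

Solving yields:
  pi_X = 926/3651
  pi_Y = 730/3651
  pi_Z = 664/3651
  pi_W = 1331/3651

Verification (pi * P):
  926/3651*1/15 + 730/3651*1/3 + 664/3651*2/15 + 1331/3651*2/5 = 926/3651 = pi_X  (ok)
  926/3651*1/5 + 730/3651*1/5 + 664/3651*1/3 + 1331/3651*2/15 = 730/3651 = pi_Y  (ok)
  926/3651*1/15 + 730/3651*2/5 + 664/3651*1/5 + 1331/3651*2/15 = 664/3651 = pi_Z  (ok)
  926/3651*2/3 + 730/3651*1/15 + 664/3651*1/3 + 1331/3651*1/3 = 1331/3651 = pi_W  (ok)

Answer: 926/3651 730/3651 664/3651 1331/3651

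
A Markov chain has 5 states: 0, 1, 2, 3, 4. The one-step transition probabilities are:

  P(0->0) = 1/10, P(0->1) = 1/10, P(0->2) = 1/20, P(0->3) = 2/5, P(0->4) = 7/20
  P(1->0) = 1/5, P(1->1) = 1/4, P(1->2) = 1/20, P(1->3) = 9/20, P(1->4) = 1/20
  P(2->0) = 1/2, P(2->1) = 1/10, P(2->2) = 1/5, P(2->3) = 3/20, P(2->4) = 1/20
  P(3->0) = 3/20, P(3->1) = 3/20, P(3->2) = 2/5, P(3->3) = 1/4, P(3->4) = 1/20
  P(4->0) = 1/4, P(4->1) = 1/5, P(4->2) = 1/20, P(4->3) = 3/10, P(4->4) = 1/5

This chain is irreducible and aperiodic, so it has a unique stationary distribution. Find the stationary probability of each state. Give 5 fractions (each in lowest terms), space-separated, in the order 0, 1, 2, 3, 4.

Answer: 1494/6659 25251/166475 30532/166475 50367/166475 919/6659

Derivation:
The stationary distribution satisfies pi = pi * P, i.e.:
  pi_0 = 1/10*pi_0 + 1/5*pi_1 + 1/2*pi_2 + 3/20*pi_3 + 1/4*pi_4
  pi_1 = 1/10*pi_0 + 1/4*pi_1 + 1/10*pi_2 + 3/20*pi_3 + 1/5*pi_4
  pi_2 = 1/20*pi_0 + 1/20*pi_1 + 1/5*pi_2 + 2/5*pi_3 + 1/20*pi_4
  pi_3 = 2/5*pi_0 + 9/20*pi_1 + 3/20*pi_2 + 1/4*pi_3 + 3/10*pi_4
  pi_4 = 7/20*pi_0 + 1/20*pi_1 + 1/20*pi_2 + 1/20*pi_3 + 1/5*pi_4
with normalization: pi_0 + pi_1 + pi_2 + pi_3 + pi_4 = 1.

Using the first 4 balance equations plus normalization, the linear system A*pi = b is:
  [-9/10, 1/5, 1/2, 3/20, 1/4] . pi = 0
  [1/10, -3/4, 1/10, 3/20, 1/5] . pi = 0
  [1/20, 1/20, -4/5, 2/5, 1/20] . pi = 0
  [2/5, 9/20, 3/20, -3/4, 3/10] . pi = 0
  [1, 1, 1, 1, 1] . pi = 1

Solving yields:
  pi_0 = 1494/6659
  pi_1 = 25251/166475
  pi_2 = 30532/166475
  pi_3 = 50367/166475
  pi_4 = 919/6659

Verification (pi * P):
  1494/6659*1/10 + 25251/166475*1/5 + 30532/166475*1/2 + 50367/166475*3/20 + 919/6659*1/4 = 1494/6659 = pi_0  (ok)
  1494/6659*1/10 + 25251/166475*1/4 + 30532/166475*1/10 + 50367/166475*3/20 + 919/6659*1/5 = 25251/166475 = pi_1  (ok)
  1494/6659*1/20 + 25251/166475*1/20 + 30532/166475*1/5 + 50367/166475*2/5 + 919/6659*1/20 = 30532/166475 = pi_2  (ok)
  1494/6659*2/5 + 25251/166475*9/20 + 30532/166475*3/20 + 50367/166475*1/4 + 919/6659*3/10 = 50367/166475 = pi_3  (ok)
  1494/6659*7/20 + 25251/166475*1/20 + 30532/166475*1/20 + 50367/166475*1/20 + 919/6659*1/5 = 919/6659 = pi_4  (ok)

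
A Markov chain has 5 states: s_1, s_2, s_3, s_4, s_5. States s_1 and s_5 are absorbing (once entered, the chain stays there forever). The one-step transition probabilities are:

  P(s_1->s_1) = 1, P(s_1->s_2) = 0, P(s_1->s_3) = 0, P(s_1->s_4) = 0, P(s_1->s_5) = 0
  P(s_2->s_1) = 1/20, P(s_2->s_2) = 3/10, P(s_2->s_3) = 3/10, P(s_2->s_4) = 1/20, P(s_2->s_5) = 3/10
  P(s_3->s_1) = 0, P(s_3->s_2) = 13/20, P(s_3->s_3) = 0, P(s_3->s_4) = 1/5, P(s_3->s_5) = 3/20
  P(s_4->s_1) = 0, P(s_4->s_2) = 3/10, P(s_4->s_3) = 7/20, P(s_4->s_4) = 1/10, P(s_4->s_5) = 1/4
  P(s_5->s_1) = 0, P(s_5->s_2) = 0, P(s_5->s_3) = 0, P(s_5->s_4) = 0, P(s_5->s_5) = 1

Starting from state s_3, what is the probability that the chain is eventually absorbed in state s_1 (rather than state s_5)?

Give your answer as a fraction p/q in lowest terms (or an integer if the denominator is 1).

Answer: 86/963

Derivation:
Let a_i = P(absorbed in s_1 | start in state i).
Boundary conditions: a_s_1 = 1, a_s_5 = 0.
For each transient state i, a_i = sum_j P(i->j) * a_j:
  a_s_2 = 1/20*a_s_1 + 3/10*a_s_2 + 3/10*a_s_3 + 1/20*a_s_4 + 3/10*a_s_5
  a_s_3 = 0*a_s_1 + 13/20*a_s_2 + 0*a_s_3 + 1/5*a_s_4 + 3/20*a_s_5
  a_s_4 = 0*a_s_1 + 3/10*a_s_2 + 7/20*a_s_3 + 1/10*a_s_4 + 1/4*a_s_5

Substituting a_s_1 = 1 and a_s_5 = 0, rearrange to (I - Q) a = r where r[i] = P(i -> s_1):
  [7/10, -3/10, -1/20] . (a_s_2, a_s_3, a_s_4) = 1/20
  [-13/20, 1, -1/5] . (a_s_2, a_s_3, a_s_4) = 0
  [-3/10, -7/20, 9/10] . (a_s_2, a_s_3, a_s_4) = 0

Solving yields:
  a_s_2 = 332/2889
  a_s_3 = 86/963
  a_s_4 = 211/2889

Starting state is s_3, so the absorption probability is a_s_3 = 86/963.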